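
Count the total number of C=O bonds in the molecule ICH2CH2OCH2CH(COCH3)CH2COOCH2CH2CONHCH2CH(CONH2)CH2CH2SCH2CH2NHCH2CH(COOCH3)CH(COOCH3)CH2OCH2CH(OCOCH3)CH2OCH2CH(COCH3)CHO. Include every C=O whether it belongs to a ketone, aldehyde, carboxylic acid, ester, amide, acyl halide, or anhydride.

CH(COCH3): ketone, 1 C=O (running total 1).
CH2COOCH2: ester, 1 C=O (running total 2).
CH2CONHCH2: amide, 1 C=O (running total 3).
CH(CONH2): amide, 1 C=O (running total 4).
CH(COOCH3): ester, 1 C=O (running total 5).
CH(COOCH3): ester, 1 C=O (running total 6).
CH(OCOCH3): ester, 1 C=O (running total 7).
CH(COCH3): ketone, 1 C=O (running total 8).
CHO: aldehyde, 1 C=O (running total 9).

9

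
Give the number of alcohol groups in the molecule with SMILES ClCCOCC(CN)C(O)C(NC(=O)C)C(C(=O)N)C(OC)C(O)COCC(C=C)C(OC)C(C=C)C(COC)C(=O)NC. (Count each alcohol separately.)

halogen on an sp³ carbon → alkyl halide.
C–O–C with sp³ carbons on both sides and no adjacent C=O → ether.
pendant –CH2NH2: N on sp³ C, no adjacent C=O → amine.
–OH on an sp³ carbon → alcohol (secondary).
pendant –NHC(=O)CH3: N bonded to a carbonyl → amide (not amine).
pendant –CONH2: carbonyl C bonded to C and N → amide.
pendant –OCH3: C–O–C with sp³ C, no adjacent C=O → ether.
–OH on an sp³ carbon → alcohol (secondary).
C–O–C with sp³ carbons on both sides and no adjacent C=O → ether.
pendant –CH=CH2: C=C double bond → alkene.
pendant –OCH3: C–O–C with sp³ C, no adjacent C=O → ether.
pendant –CH=CH2: C=C double bond → alkene.
pendant –CH2OCH3: C–O–C linkage → ether.
–C(=O)NHCH3: carbonyl C bonded to C and to N → amide (the N is not an amine).
Alcohol appears at: CH(OH), CH(OH) → 2.

2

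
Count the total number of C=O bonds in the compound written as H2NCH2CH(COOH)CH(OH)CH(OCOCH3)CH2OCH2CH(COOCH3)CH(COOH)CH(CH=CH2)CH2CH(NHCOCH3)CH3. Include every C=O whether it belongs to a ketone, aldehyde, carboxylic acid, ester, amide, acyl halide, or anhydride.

CH(COOH): carboxylic acid, 1 C=O (running total 1).
CH(OCOCH3): ester, 1 C=O (running total 2).
CH(COOCH3): ester, 1 C=O (running total 3).
CH(COOH): carboxylic acid, 1 C=O (running total 4).
CH(NHCOCH3): amide, 1 C=O (running total 5).

5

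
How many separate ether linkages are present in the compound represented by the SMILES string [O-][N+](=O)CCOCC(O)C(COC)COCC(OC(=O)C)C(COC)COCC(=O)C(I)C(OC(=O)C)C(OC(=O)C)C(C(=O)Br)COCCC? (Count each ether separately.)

6

–NO2 on carbon → nitro group.
C–O–C with sp³ carbons on both sides and no adjacent C=O → ether.
–OH on an sp³ carbon → alcohol (secondary).
pendant –CH2OCH3: C–O–C linkage → ether.
C–O–C with sp³ carbons on both sides and no adjacent C=O → ether.
pendant –OC(=O)CH3: an acyloxy group → ester.
pendant –CH2OCH3: C–O–C linkage → ether.
C–O–C with sp³ carbons on both sides and no adjacent C=O → ether.
–C(=O)– with carbon on both sides → ketone.
halogen on an sp³ carbon → alkyl halide.
pendant –OC(=O)CH3: an acyloxy group → ester.
pendant –OC(=O)CH3: an acyloxy group → ester.
pendant –C(=O)X: carbonyl C bonded to C and halogen → acyl halide.
C–O–C with sp³ carbons on both sides and no adjacent C=O → ether.
Ether appears at: CH2OCH2, CH(CH2OCH3), CH2OCH2, CH(CH2OCH3), CH2OCH2, CH2OCH2 → 6.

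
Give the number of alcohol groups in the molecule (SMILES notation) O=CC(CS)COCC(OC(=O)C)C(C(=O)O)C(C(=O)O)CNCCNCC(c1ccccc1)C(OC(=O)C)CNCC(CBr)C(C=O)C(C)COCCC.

terminal –CHO: carbonyl C bonded to H and C → aldehyde.
pendant –CH2SH → thiol.
C–O–C with sp³ carbons on both sides and no adjacent C=O → ether.
pendant –OC(=O)CH3: an acyloxy group → ester.
pendant –COOH: carbonyl C bonded to C and –OH → carboxylic acid.
pendant –COOH: carbonyl C bonded to C and –OH → carboxylic acid.
C–N–C with sp³ carbons and no adjacent C=O → amine (secondary).
C–N–C with sp³ carbons and no adjacent C=O → amine (secondary).
pendant –C6H5: benzene ring → arene.
pendant –OC(=O)CH3: an acyloxy group → ester.
C–N–C with sp³ carbons and no adjacent C=O → amine (secondary).
pendant –CH2X: halogen on sp³ carbon → alkyl halide.
pendant –CHO: carbonyl C bonded to C and H → aldehyde.
C–O–C with sp³ carbons on both sides and no adjacent C=O → ether.
No segment is a alcohol: OHC is aldehyde, not alcohol; CH(CH2SH) is thiol, not alcohol; CH2OCH2 is ether, not alcohol. → 0.

0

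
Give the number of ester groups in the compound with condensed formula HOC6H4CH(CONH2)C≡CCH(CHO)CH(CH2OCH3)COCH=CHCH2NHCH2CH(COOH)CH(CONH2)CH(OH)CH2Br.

Taking each segment in turn:
  HOC6H4: –OH attached directly to an aromatic ring → phenol (not alcohol); the ring itself is an arene.
  CH(CONH2): pendant –CONH2: carbonyl C bonded to C and N → amide.
  C≡C: C≡C triple bond → alkyne.
  CH(CHO): pendant –CHO: carbonyl C bonded to C and H → aldehyde.
  CH(CH2OCH3): pendant –CH2OCH3: C–O–C linkage → ether.
  CO: –C(=O)– with carbon on both sides → ketone.
  CH=CH: C=C double bond → alkene.
  CH2NHCH2: C–N–C with sp³ carbons and no adjacent C=O → amine (secondary).
  CH(COOH): pendant –COOH: carbonyl C bonded to C and –OH → carboxylic acid.
  CH(CONH2): pendant –CONH2: carbonyl C bonded to C and N → amide.
  CH(OH): –OH on an sp³ carbon → alcohol (secondary).
  CH2Br: halogen on an sp³ carbon → alkyl halide.
No segment is a ester: CH(CH2OCH3) is ether, not ester; CO is ketone, not ester; CH(COOH) is carboxylic acid, not ester. → 0.

0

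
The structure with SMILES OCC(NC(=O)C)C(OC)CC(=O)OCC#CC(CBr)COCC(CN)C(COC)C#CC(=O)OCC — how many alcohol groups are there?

Working along the chain:
  HOCH2: HO– on an sp³ carbon → alcohol.
  CH(NHCOCH3): pendant –NHC(=O)CH3: N bonded to a carbonyl → amide (not amine).
  CH(OCH3): pendant –OCH3: C–O–C with sp³ C, no adjacent C=O → ether.
  CH2COOCH2: –C(=O)–O–C with C on the carbonyl side → ester.
  C≡C: C≡C triple bond → alkyne.
  CH(CH2Br): pendant –CH2X: halogen on sp³ carbon → alkyl halide.
  CH2OCH2: C–O–C with sp³ carbons on both sides and no adjacent C=O → ether.
  CH(CH2NH2): pendant –CH2NH2: N on sp³ C, no adjacent C=O → amine.
  CH(CH2OCH3): pendant –CH2OCH3: C–O–C linkage → ether.
  C≡C: C≡C triple bond → alkyne.
  COOCH2CH3: –C(=O)OCH2CH3: carbonyl C bonded to C and to –OEt → ester.
Alcohol appears at: HOCH2 → 1.

1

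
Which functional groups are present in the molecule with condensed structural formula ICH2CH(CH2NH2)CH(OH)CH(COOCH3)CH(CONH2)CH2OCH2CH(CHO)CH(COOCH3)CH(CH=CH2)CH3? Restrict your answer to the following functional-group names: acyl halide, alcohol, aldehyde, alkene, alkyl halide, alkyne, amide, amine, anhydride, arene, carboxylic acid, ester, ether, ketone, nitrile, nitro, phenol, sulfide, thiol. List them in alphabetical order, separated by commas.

alcohol, aldehyde, alkene, alkyl halide, amide, amine, ester, ether

Reading the structure from left to right:
  ICH2: halogen on an sp³ carbon → alkyl halide.
  CH(CH2NH2): pendant –CH2NH2: N on sp³ C, no adjacent C=O → amine.
  CH(OH): –OH on an sp³ carbon → alcohol (secondary).
  CH(COOCH3): pendant –COOCH3: carbonyl C bonded to C and –OCH3 → ester.
  CH(CONH2): pendant –CONH2: carbonyl C bonded to C and N → amide.
  CH2OCH2: C–O–C with sp³ carbons on both sides and no adjacent C=O → ether.
  CH(CHO): pendant –CHO: carbonyl C bonded to C and H → aldehyde.
  CH(COOCH3): pendant –COOCH3: carbonyl C bonded to C and –OCH3 → ester.
  CH(CH=CH2): pendant –CH=CH2: C=C double bond → alkene.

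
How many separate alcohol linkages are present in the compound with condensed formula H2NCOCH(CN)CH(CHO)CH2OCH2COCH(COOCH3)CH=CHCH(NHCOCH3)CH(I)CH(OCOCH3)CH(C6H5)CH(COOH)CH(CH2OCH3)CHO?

–C(=O)NH2: carbonyl C bonded to C and to N → amide (the N is not a separate amine).
pendant –C≡N: nitrile.
pendant –CHO: carbonyl C bonded to C and H → aldehyde.
C–O–C with sp³ carbons on both sides and no adjacent C=O → ether.
–C(=O)– with carbon on both sides → ketone.
pendant –COOCH3: carbonyl C bonded to C and –OCH3 → ester.
C=C double bond → alkene.
pendant –NHC(=O)CH3: N bonded to a carbonyl → amide (not amine).
halogen on an sp³ carbon → alkyl halide.
pendant –OC(=O)CH3: an acyloxy group → ester.
pendant –C6H5: benzene ring → arene.
pendant –COOH: carbonyl C bonded to C and –OH → carboxylic acid.
pendant –CH2OCH3: C–O–C linkage → ether.
terminal –CHO: carbonyl C bonded to H and C → aldehyde.
No segment is a alcohol: CH(CHO) is aldehyde, not alcohol; CH2OCH2 is ether, not alcohol; CO is ketone, not alcohol. → 0.

0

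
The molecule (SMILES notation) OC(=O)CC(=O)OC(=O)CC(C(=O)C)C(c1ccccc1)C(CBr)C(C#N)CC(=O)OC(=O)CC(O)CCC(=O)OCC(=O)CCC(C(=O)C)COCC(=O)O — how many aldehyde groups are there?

–COOH: carbonyl C bonded to –OH and C → carboxylic acid (the –OH is not a separate alcohol).
two acyl groups sharing one oxygen, –C(=O)–O–C(=O)– → anhydride.
pendant –COCH3: carbonyl C bonded to two carbons → ketone.
pendant –C6H5: benzene ring → arene.
pendant –CH2X: halogen on sp³ carbon → alkyl halide.
pendant –C≡N: nitrile.
two acyl groups sharing one oxygen, –C(=O)–O–C(=O)– → anhydride.
–OH on an sp³ carbon → alcohol (secondary).
–C(=O)–O–C with C on the carbonyl side → ester.
–C(=O)– with carbon on both sides → ketone.
pendant –COCH3: carbonyl C bonded to two carbons → ketone.
C–O–C with sp³ carbons on both sides and no adjacent C=O → ether.
–COOH: carbonyl C bonded to –OH and C → carboxylic acid (the –OH is not a separate alcohol).
No segment is a aldehyde: HOOC is carboxylic acid, not aldehyde; CH(COCH3) is ketone, not aldehyde; CH2COOCH2 is ester, not aldehyde. → 0.

0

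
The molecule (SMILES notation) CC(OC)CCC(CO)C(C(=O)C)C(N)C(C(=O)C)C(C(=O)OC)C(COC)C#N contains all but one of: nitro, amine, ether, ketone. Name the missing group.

amine: present (CH(NH2) — –NH2 on an sp³ carbon with no adjacent C=O → amine).
ether: present (CH(OCH3) — pendant –OCH3: C–O–C with sp³ C, no adjacent C=O → ether).
ketone: present (CH(COCH3) — pendant –COCH3: carbonyl C bonded to two carbons → ketone).
nitro: no segment matches this pattern.

nitro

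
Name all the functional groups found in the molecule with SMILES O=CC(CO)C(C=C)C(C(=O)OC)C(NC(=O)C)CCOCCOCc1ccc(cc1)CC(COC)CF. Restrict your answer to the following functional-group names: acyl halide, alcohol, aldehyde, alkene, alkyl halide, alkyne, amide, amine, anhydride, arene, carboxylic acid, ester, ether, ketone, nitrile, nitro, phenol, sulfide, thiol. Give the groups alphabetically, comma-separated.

Taking each segment in turn:
  OHC: terminal –CHO: carbonyl C bonded to H and C → aldehyde.
  CH(CH2OH): pendant –CH2OH on an sp³ backbone C → alcohol.
  CH(CH=CH2): pendant –CH=CH2: C=C double bond → alkene.
  CH(COOCH3): pendant –COOCH3: carbonyl C bonded to C and –OCH3 → ester.
  CH(NHCOCH3): pendant –NHC(=O)CH3: N bonded to a carbonyl → amide (not amine).
  CH2OCH2: C–O–C with sp³ carbons on both sides and no adjacent C=O → ether.
  CH2OCH2: C–O–C with sp³ carbons on both sides and no adjacent C=O → ether.
  C6H4: para-disubstituted benzene ring → arene.
  CH(CH2OCH3): pendant –CH2OCH3: C–O–C linkage → ether.
  CH2F: halogen on an sp³ carbon → alkyl halide.

alcohol, aldehyde, alkene, alkyl halide, amide, arene, ester, ether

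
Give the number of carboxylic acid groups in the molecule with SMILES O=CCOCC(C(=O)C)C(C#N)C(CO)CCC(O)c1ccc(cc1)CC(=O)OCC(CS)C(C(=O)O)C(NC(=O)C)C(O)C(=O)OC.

Reading the structure from left to right:
  OHC: terminal –CHO: carbonyl C bonded to H and C → aldehyde.
  CH2OCH2: C–O–C with sp³ carbons on both sides and no adjacent C=O → ether.
  CH(COCH3): pendant –COCH3: carbonyl C bonded to two carbons → ketone.
  CH(CN): pendant –C≡N: nitrile.
  CH(CH2OH): pendant –CH2OH on an sp³ backbone C → alcohol.
  CH(OH): –OH on an sp³ carbon → alcohol (secondary).
  C6H4: para-disubstituted benzene ring → arene.
  CH2COOCH2: –C(=O)–O–C with C on the carbonyl side → ester.
  CH(CH2SH): pendant –CH2SH → thiol.
  CH(COOH): pendant –COOH: carbonyl C bonded to C and –OH → carboxylic acid.
  CH(NHCOCH3): pendant –NHC(=O)CH3: N bonded to a carbonyl → amide (not amine).
  CH(OH): –OH on an sp³ carbon → alcohol (secondary).
  COOCH3: –C(=O)OCH3: carbonyl C bonded to C and to –OCH3 → ester (not ketone + ether).
Carboxylic acid appears at: CH(COOH) → 1.

1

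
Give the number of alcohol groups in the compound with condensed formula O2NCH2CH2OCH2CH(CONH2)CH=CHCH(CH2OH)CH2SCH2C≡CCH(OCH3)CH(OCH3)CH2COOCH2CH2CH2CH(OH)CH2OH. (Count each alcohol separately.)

Reading the structure from left to right:
  O2NCH2: –NO2 on carbon → nitro group.
  CH2OCH2: C–O–C with sp³ carbons on both sides and no adjacent C=O → ether.
  CH(CONH2): pendant –CONH2: carbonyl C bonded to C and N → amide.
  CH=CH: C=C double bond → alkene.
  CH(CH2OH): pendant –CH2OH on an sp³ backbone C → alcohol.
  CH2SCH2: C–S–C linkage → sulfide (thioether).
  C≡C: C≡C triple bond → alkyne.
  CH(OCH3): pendant –OCH3: C–O–C with sp³ C, no adjacent C=O → ether.
  CH(OCH3): pendant –OCH3: C–O–C with sp³ C, no adjacent C=O → ether.
  CH2COOCH2: –C(=O)–O–C with C on the carbonyl side → ester.
  CH(OH): –OH on an sp³ carbon → alcohol (secondary).
  CH2OH: –OH on an sp³ carbon → alcohol.
Alcohol appears at: CH(CH2OH), CH(OH), CH2OH → 3.

3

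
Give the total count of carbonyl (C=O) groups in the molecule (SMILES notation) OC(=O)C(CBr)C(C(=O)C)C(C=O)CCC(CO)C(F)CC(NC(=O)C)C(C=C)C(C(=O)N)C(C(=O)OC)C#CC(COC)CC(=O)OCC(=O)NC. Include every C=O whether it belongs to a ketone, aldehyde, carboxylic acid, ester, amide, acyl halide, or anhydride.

8

HOOC: carboxylic acid, 1 C=O (running total 1).
CH(COCH3): ketone, 1 C=O (running total 2).
CH(CHO): aldehyde, 1 C=O (running total 3).
CH(NHCOCH3): amide, 1 C=O (running total 4).
CH(CONH2): amide, 1 C=O (running total 5).
CH(COOCH3): ester, 1 C=O (running total 6).
CH2COOCH2: ester, 1 C=O (running total 7).
CONHCH3: amide, 1 C=O (running total 8).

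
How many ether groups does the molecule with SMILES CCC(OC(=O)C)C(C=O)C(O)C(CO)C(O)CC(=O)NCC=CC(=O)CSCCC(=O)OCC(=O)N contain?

pendant –OC(=O)CH3: an acyloxy group → ester.
pendant –CHO: carbonyl C bonded to C and H → aldehyde.
–OH on an sp³ carbon → alcohol (secondary).
pendant –CH2OH on an sp³ backbone C → alcohol.
–OH on an sp³ carbon → alcohol (secondary).
–C(=O)–N– linkage → amide (the N is not an amine).
C=C double bond → alkene.
–C(=O)– with carbon on both sides → ketone.
C–S–C linkage → sulfide (thioether).
–C(=O)–O–C with C on the carbonyl side → ester.
–C(=O)NH2: carbonyl C bonded to C and to N → amide (the N is not a separate amine).
No segment is a ether: CH(OCOCH3) is ester, not ether; CH(OH) is alcohol, not ether; CH(CH2OH) is alcohol, not ether. → 0.

0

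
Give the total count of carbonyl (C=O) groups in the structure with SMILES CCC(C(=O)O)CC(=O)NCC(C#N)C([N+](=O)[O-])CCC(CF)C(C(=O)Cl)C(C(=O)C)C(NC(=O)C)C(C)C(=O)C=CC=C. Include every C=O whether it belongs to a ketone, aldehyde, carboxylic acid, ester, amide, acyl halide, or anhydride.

6

CH(COOH): carboxylic acid, 1 C=O (running total 1).
CH2CONHCH2: amide, 1 C=O (running total 2).
CH(COCl): acyl halide, 1 C=O (running total 3).
CH(COCH3): ketone, 1 C=O (running total 4).
CH(NHCOCH3): amide, 1 C=O (running total 5).
CO: ketone, 1 C=O (running total 6).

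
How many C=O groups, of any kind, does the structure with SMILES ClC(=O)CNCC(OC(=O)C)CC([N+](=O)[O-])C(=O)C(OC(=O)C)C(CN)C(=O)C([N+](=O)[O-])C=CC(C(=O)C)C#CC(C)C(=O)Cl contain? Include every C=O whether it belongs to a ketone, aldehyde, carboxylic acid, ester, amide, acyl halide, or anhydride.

7

ClCO: acyl halide, 1 C=O (running total 1).
CH(OCOCH3): ester, 1 C=O (running total 2).
CO: ketone, 1 C=O (running total 3).
CH(OCOCH3): ester, 1 C=O (running total 4).
CO: ketone, 1 C=O (running total 5).
CH(COCH3): ketone, 1 C=O (running total 6).
COCl: acyl halide, 1 C=O (running total 7).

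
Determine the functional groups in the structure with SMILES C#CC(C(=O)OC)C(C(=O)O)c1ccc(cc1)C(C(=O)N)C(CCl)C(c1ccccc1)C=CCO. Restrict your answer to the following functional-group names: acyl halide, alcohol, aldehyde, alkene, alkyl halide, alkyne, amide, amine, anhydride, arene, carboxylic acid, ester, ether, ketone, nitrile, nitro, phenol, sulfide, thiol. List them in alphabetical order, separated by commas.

C≡C triple bond → alkyne.
pendant –COOCH3: carbonyl C bonded to C and –OCH3 → ester.
pendant –COOH: carbonyl C bonded to C and –OH → carboxylic acid.
para-disubstituted benzene ring → arene.
pendant –CONH2: carbonyl C bonded to C and N → amide.
pendant –CH2X: halogen on sp³ carbon → alkyl halide.
pendant –C6H5: benzene ring → arene.
C=C double bond → alkene.
–OH on an sp³ carbon → alcohol.

alcohol, alkene, alkyl halide, alkyne, amide, arene, carboxylic acid, ester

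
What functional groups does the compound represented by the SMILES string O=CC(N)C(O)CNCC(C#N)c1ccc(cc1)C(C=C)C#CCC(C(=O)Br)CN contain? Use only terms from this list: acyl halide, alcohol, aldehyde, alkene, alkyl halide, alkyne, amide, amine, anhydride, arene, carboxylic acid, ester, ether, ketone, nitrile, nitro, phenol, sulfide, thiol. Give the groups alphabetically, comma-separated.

acyl halide, alcohol, aldehyde, alkene, alkyne, amine, arene, nitrile

Taking each segment in turn:
  OHC: terminal –CHO: carbonyl C bonded to H and C → aldehyde.
  CH(NH2): –NH2 on an sp³ carbon with no adjacent C=O → amine.
  CH(OH): –OH on an sp³ carbon → alcohol (secondary).
  CH2NHCH2: C–N–C with sp³ carbons and no adjacent C=O → amine (secondary).
  CH(CN): pendant –C≡N: nitrile.
  C6H4: para-disubstituted benzene ring → arene.
  CH(CH=CH2): pendant –CH=CH2: C=C double bond → alkene.
  C≡C: C≡C triple bond → alkyne.
  CH(COBr): pendant –C(=O)X: carbonyl C bonded to C and halogen → acyl halide.
  CH2NH2: –NH2 on an sp³ carbon with no adjacent C=O → amine.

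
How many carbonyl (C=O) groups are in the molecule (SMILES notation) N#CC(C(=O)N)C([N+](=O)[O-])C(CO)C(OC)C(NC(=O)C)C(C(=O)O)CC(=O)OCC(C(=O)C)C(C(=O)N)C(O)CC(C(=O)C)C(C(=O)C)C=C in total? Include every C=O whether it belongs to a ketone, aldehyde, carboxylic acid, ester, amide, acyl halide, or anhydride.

CH(CONH2): amide, 1 C=O (running total 1).
CH(NHCOCH3): amide, 1 C=O (running total 2).
CH(COOH): carboxylic acid, 1 C=O (running total 3).
CH2COOCH2: ester, 1 C=O (running total 4).
CH(COCH3): ketone, 1 C=O (running total 5).
CH(CONH2): amide, 1 C=O (running total 6).
CH(COCH3): ketone, 1 C=O (running total 7).
CH(COCH3): ketone, 1 C=O (running total 8).

8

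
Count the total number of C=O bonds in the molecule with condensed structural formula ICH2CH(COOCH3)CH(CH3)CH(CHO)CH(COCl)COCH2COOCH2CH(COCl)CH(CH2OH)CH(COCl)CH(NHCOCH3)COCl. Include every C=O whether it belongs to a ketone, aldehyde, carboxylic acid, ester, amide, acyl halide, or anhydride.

CH(COOCH3): ester, 1 C=O (running total 1).
CH(CHO): aldehyde, 1 C=O (running total 2).
CH(COCl): acyl halide, 1 C=O (running total 3).
CO: ketone, 1 C=O (running total 4).
CH2COOCH2: ester, 1 C=O (running total 5).
CH(COCl): acyl halide, 1 C=O (running total 6).
CH(COCl): acyl halide, 1 C=O (running total 7).
CH(NHCOCH3): amide, 1 C=O (running total 8).
COCl: acyl halide, 1 C=O (running total 9).

9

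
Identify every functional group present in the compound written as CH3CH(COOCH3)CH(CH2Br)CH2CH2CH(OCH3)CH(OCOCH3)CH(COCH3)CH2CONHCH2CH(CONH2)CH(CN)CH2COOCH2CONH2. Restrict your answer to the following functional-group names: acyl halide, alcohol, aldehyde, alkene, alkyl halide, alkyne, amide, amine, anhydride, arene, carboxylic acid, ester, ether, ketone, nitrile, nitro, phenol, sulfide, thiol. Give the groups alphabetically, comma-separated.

alkyl halide, amide, ester, ether, ketone, nitrile

Reading the structure from left to right:
  CH(COOCH3): pendant –COOCH3: carbonyl C bonded to C and –OCH3 → ester.
  CH(CH2Br): pendant –CH2X: halogen on sp³ carbon → alkyl halide.
  CH(OCH3): pendant –OCH3: C–O–C with sp³ C, no adjacent C=O → ether.
  CH(OCOCH3): pendant –OC(=O)CH3: an acyloxy group → ester.
  CH(COCH3): pendant –COCH3: carbonyl C bonded to two carbons → ketone.
  CH2CONHCH2: –C(=O)–N– linkage → amide (the N is not an amine).
  CH(CONH2): pendant –CONH2: carbonyl C bonded to C and N → amide.
  CH(CN): pendant –C≡N: nitrile.
  CH2COOCH2: –C(=O)–O–C with C on the carbonyl side → ester.
  CONH2: –C(=O)NH2: carbonyl C bonded to C and to N → amide (the N is not a separate amine).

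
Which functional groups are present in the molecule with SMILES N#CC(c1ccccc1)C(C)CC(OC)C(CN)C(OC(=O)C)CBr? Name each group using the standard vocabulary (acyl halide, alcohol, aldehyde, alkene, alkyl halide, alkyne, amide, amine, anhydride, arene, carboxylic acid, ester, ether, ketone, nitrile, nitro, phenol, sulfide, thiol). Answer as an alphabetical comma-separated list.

alkyl halide, amine, arene, ester, ether, nitrile

Taking each segment in turn:
  N≡C: N≡C–: carbon triple-bonded to nitrogen → nitrile.
  CH(C6H5): pendant –C6H5: benzene ring → arene.
  CH(OCH3): pendant –OCH3: C–O–C with sp³ C, no adjacent C=O → ether.
  CH(CH2NH2): pendant –CH2NH2: N on sp³ C, no adjacent C=O → amine.
  CH(OCOCH3): pendant –OC(=O)CH3: an acyloxy group → ester.
  CH2Br: halogen on an sp³ carbon → alkyl halide.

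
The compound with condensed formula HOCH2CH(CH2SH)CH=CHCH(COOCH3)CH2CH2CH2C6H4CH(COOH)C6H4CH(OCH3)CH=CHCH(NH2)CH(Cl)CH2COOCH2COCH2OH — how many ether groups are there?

1

Working along the chain:
  HOCH2: HO– on an sp³ carbon → alcohol.
  CH(CH2SH): pendant –CH2SH → thiol.
  CH=CH: C=C double bond → alkene.
  CH(COOCH3): pendant –COOCH3: carbonyl C bonded to C and –OCH3 → ester.
  C6H4: para-disubstituted benzene ring → arene.
  CH(COOH): pendant –COOH: carbonyl C bonded to C and –OH → carboxylic acid.
  C6H4: para-disubstituted benzene ring → arene.
  CH(OCH3): pendant –OCH3: C–O–C with sp³ C, no adjacent C=O → ether.
  CH=CH: C=C double bond → alkene.
  CH(NH2): –NH2 on an sp³ carbon with no adjacent C=O → amine.
  CH(Cl): halogen on an sp³ carbon → alkyl halide.
  CH2COOCH2: –C(=O)–O–C with C on the carbonyl side → ester.
  CO: –C(=O)– with carbon on both sides → ketone.
  CH2OH: –OH on an sp³ carbon → alcohol.
Ether appears at: CH(OCH3) → 1.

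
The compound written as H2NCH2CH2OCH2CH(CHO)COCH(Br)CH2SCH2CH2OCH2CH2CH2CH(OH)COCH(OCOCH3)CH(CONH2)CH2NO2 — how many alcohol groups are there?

Reading the structure from left to right:
  H2NCH2: –NH2 on an sp³ carbon with no adjacent C=O → amine.
  CH2OCH2: C–O–C with sp³ carbons on both sides and no adjacent C=O → ether.
  CH(CHO): pendant –CHO: carbonyl C bonded to C and H → aldehyde.
  CO: –C(=O)– with carbon on both sides → ketone.
  CH(Br): halogen on an sp³ carbon → alkyl halide.
  CH2SCH2: C–S–C linkage → sulfide (thioether).
  CH2OCH2: C–O–C with sp³ carbons on both sides and no adjacent C=O → ether.
  CH(OH): –OH on an sp³ carbon → alcohol (secondary).
  CO: –C(=O)– with carbon on both sides → ketone.
  CH(OCOCH3): pendant –OC(=O)CH3: an acyloxy group → ester.
  CH(CONH2): pendant –CONH2: carbonyl C bonded to C and N → amide.
  CH2NO2: –NO2 on carbon → nitro group.
Alcohol appears at: CH(OH) → 1.

1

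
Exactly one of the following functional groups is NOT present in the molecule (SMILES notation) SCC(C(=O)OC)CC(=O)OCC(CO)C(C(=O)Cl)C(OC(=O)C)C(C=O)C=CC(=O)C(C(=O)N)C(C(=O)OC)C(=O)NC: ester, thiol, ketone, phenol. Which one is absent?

phenol

ester: present (CH(COOCH3) — pendant –COOCH3: carbonyl C bonded to C and –OCH3 → ester).
thiol: present (HSCH2 — –SH on an sp³ carbon → thiol).
ketone: present (CO — –C(=O)– with carbon on both sides → ketone).
phenol: absent. In CH(CH2OH), the –OH is on an sp³ carbon, not on an aromatic ring, so it is an alcohol.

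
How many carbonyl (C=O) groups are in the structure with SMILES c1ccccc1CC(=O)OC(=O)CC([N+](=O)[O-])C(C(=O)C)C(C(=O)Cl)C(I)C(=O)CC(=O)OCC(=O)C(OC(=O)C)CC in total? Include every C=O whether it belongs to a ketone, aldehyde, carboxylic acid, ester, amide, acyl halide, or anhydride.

8

CH2CO-O-COCH2: anhydride, 2 C=O (running total 2).
CH(COCH3): ketone, 1 C=O (running total 3).
CH(COCl): acyl halide, 1 C=O (running total 4).
CO: ketone, 1 C=O (running total 5).
CH2COOCH2: ester, 1 C=O (running total 6).
CO: ketone, 1 C=O (running total 7).
CH(OCOCH3): ester, 1 C=O (running total 8).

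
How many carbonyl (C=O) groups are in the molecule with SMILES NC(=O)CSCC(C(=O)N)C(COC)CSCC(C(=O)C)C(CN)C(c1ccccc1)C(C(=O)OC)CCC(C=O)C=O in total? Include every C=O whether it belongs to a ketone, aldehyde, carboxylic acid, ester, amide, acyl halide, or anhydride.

H2NCO: amide, 1 C=O (running total 1).
CH(CONH2): amide, 1 C=O (running total 2).
CH(COCH3): ketone, 1 C=O (running total 3).
CH(COOCH3): ester, 1 C=O (running total 4).
CH(CHO): aldehyde, 1 C=O (running total 5).
CHO: aldehyde, 1 C=O (running total 6).

6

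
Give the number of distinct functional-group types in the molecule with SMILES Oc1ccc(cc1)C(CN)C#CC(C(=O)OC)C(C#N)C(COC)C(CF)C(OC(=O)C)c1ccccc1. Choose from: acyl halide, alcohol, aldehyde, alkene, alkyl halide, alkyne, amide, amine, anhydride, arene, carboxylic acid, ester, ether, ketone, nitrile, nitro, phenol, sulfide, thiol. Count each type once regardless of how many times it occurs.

Working along the chain:
  HOC6H4: –OH attached directly to an aromatic ring → phenol (not alcohol); the ring itself is an arene.
  CH(CH2NH2): pendant –CH2NH2: N on sp³ C, no adjacent C=O → amine.
  C≡C: C≡C triple bond → alkyne.
  CH(COOCH3): pendant –COOCH3: carbonyl C bonded to C and –OCH3 → ester.
  CH(CN): pendant –C≡N: nitrile.
  CH(CH2OCH3): pendant –CH2OCH3: C–O–C linkage → ether.
  CH(CH2F): pendant –CH2X: halogen on sp³ carbon → alkyl halide.
  CH(OCOCH3): pendant –OC(=O)CH3: an acyloxy group → ester.
  C6H5: –C6H5 phenyl ring → arene.
Distinct types present: alkyl halide, alkyne, amine, arene, ester, ether, nitrile, phenol.

8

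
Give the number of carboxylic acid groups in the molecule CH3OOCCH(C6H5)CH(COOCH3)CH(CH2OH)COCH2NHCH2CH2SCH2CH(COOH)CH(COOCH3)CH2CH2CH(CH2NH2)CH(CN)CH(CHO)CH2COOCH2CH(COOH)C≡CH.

Working along the chain:
  CH3OOC: CH3O–C(=O)–: carbonyl C bonded to C and to –OCH3 → ester (not ketone + ether).
  CH(C6H5): pendant –C6H5: benzene ring → arene.
  CH(COOCH3): pendant –COOCH3: carbonyl C bonded to C and –OCH3 → ester.
  CH(CH2OH): pendant –CH2OH on an sp³ backbone C → alcohol.
  CO: –C(=O)– with carbon on both sides → ketone.
  CH2NHCH2: C–N–C with sp³ carbons and no adjacent C=O → amine (secondary).
  CH2SCH2: C–S–C linkage → sulfide (thioether).
  CH(COOH): pendant –COOH: carbonyl C bonded to C and –OH → carboxylic acid.
  CH(COOCH3): pendant –COOCH3: carbonyl C bonded to C and –OCH3 → ester.
  CH(CH2NH2): pendant –CH2NH2: N on sp³ C, no adjacent C=O → amine.
  CH(CN): pendant –C≡N: nitrile.
  CH(CHO): pendant –CHO: carbonyl C bonded to C and H → aldehyde.
  CH2COOCH2: –C(=O)–O–C with C on the carbonyl side → ester.
  CH(COOH): pendant –COOH: carbonyl C bonded to C and –OH → carboxylic acid.
  C≡CH: C≡C triple bond → alkyne.
Carboxylic acid appears at: CH(COOH), CH(COOH) → 2.

2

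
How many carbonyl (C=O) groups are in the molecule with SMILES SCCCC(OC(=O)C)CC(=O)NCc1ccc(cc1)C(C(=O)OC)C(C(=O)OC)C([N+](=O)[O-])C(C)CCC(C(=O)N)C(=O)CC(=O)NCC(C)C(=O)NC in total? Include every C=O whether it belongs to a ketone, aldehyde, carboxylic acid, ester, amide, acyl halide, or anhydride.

8

CH(OCOCH3): ester, 1 C=O (running total 1).
CH2CONHCH2: amide, 1 C=O (running total 2).
CH(COOCH3): ester, 1 C=O (running total 3).
CH(COOCH3): ester, 1 C=O (running total 4).
CH(CONH2): amide, 1 C=O (running total 5).
CO: ketone, 1 C=O (running total 6).
CH2CONHCH2: amide, 1 C=O (running total 7).
CONHCH3: amide, 1 C=O (running total 8).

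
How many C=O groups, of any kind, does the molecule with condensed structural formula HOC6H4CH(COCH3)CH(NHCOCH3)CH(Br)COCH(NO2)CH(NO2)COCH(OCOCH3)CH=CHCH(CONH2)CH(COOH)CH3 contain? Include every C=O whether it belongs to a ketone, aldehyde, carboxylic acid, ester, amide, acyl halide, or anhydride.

7

CH(COCH3): ketone, 1 C=O (running total 1).
CH(NHCOCH3): amide, 1 C=O (running total 2).
CO: ketone, 1 C=O (running total 3).
CO: ketone, 1 C=O (running total 4).
CH(OCOCH3): ester, 1 C=O (running total 5).
CH(CONH2): amide, 1 C=O (running total 6).
CH(COOH): carboxylic acid, 1 C=O (running total 7).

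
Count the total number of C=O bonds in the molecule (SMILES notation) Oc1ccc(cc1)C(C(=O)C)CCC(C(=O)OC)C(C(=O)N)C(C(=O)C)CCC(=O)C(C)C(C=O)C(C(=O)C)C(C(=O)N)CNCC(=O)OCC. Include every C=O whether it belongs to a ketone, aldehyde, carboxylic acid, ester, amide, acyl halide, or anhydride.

CH(COCH3): ketone, 1 C=O (running total 1).
CH(COOCH3): ester, 1 C=O (running total 2).
CH(CONH2): amide, 1 C=O (running total 3).
CH(COCH3): ketone, 1 C=O (running total 4).
CO: ketone, 1 C=O (running total 5).
CH(CHO): aldehyde, 1 C=O (running total 6).
CH(COCH3): ketone, 1 C=O (running total 7).
CH(CONH2): amide, 1 C=O (running total 8).
COOCH2CH3: ester, 1 C=O (running total 9).

9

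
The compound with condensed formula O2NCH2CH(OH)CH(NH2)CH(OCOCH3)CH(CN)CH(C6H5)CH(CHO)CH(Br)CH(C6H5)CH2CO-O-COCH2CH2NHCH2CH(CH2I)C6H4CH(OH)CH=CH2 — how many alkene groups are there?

Taking each segment in turn:
  O2NCH2: –NO2 on carbon → nitro group.
  CH(OH): –OH on an sp³ carbon → alcohol (secondary).
  CH(NH2): –NH2 on an sp³ carbon with no adjacent C=O → amine.
  CH(OCOCH3): pendant –OC(=O)CH3: an acyloxy group → ester.
  CH(CN): pendant –C≡N: nitrile.
  CH(C6H5): pendant –C6H5: benzene ring → arene.
  CH(CHO): pendant –CHO: carbonyl C bonded to C and H → aldehyde.
  CH(Br): halogen on an sp³ carbon → alkyl halide.
  CH(C6H5): pendant –C6H5: benzene ring → arene.
  CH2CO-O-COCH2: two acyl groups sharing one oxygen, –C(=O)–O–C(=O)– → anhydride.
  CH2NHCH2: C–N–C with sp³ carbons and no adjacent C=O → amine (secondary).
  CH(CH2I): pendant –CH2X: halogen on sp³ carbon → alkyl halide.
  C6H4: para-disubstituted benzene ring → arene.
  CH(OH): –OH on an sp³ carbon → alcohol (secondary).
  CH=CH2: C=C double bond → alkene.
Alkene appears at: CH=CH2 → 1.

1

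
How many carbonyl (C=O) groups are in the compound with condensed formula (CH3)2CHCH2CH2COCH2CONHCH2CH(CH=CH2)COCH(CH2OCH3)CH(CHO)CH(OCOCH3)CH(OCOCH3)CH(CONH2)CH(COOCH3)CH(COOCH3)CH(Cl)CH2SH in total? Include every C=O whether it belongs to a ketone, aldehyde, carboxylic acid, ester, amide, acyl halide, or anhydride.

CO: ketone, 1 C=O (running total 1).
CH2CONHCH2: amide, 1 C=O (running total 2).
CO: ketone, 1 C=O (running total 3).
CH(CHO): aldehyde, 1 C=O (running total 4).
CH(OCOCH3): ester, 1 C=O (running total 5).
CH(OCOCH3): ester, 1 C=O (running total 6).
CH(CONH2): amide, 1 C=O (running total 7).
CH(COOCH3): ester, 1 C=O (running total 8).
CH(COOCH3): ester, 1 C=O (running total 9).

9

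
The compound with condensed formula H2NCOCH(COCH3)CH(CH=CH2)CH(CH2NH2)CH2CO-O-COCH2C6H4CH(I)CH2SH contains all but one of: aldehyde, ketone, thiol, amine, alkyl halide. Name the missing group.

aldehyde

amine: present (CH(CH2NH2) — pendant –CH2NH2: N on sp³ C, no adjacent C=O → amine).
alkyl halide: present (CH(I) — halogen on an sp³ carbon → alkyl halide).
thiol: present (CH2SH — –SH on an sp³ carbon → thiol).
ketone: present (CH(COCH3) — pendant –COCH3: carbonyl C bonded to two carbons → ketone).
aldehyde: absent. In CH(COCH3), the carbonyl carbon is bonded to two carbons, so it is a ketone, not an aldehyde.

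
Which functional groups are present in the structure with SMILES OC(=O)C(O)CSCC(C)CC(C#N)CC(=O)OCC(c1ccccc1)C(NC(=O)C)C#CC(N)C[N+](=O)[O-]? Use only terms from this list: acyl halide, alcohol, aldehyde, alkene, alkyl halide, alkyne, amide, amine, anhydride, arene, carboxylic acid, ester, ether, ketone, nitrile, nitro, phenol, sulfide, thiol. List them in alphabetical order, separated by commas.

Working along the chain:
  HOOC: –COOH: carbonyl C bonded to –OH and C → carboxylic acid (the –OH is not a separate alcohol).
  CH(OH): –OH on an sp³ carbon → alcohol (secondary).
  CH2SCH2: C–S–C linkage → sulfide (thioether).
  CH(CN): pendant –C≡N: nitrile.
  CH2COOCH2: –C(=O)–O–C with C on the carbonyl side → ester.
  CH(C6H5): pendant –C6H5: benzene ring → arene.
  CH(NHCOCH3): pendant –NHC(=O)CH3: N bonded to a carbonyl → amide (not amine).
  C≡C: C≡C triple bond → alkyne.
  CH(NH2): –NH2 on an sp³ carbon with no adjacent C=O → amine.
  CH2NO2: –NO2 on carbon → nitro group.

alcohol, alkyne, amide, amine, arene, carboxylic acid, ester, nitrile, nitro, sulfide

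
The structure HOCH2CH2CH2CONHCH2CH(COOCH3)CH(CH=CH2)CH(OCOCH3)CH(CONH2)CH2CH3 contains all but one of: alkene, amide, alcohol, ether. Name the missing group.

amide: present (CH2CONHCH2 — –C(=O)–N– linkage → amide (the N is not an amine)).
alcohol: present (HOCH2 — HO– on an sp³ carbon → alcohol).
alkene: present (CH(CH=CH2) — pendant –CH=CH2: C=C double bond → alkene).
ether: absent. In each of CH(COOCH3) and CH(OCOCH3), the C–O–C oxygen is adjacent to a C=O, so it belongs to an ester, not an ether.

ether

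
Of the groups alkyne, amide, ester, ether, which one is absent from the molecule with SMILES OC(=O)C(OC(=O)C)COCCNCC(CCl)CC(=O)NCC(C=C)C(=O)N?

ester: present (CH(OCOCH3) — pendant –OC(=O)CH3: an acyloxy group → ester).
ether: present (CH2OCH2 — C–O–C with sp³ carbons on both sides and no adjacent C=O → ether).
amide: present (CH2CONHCH2 — –C(=O)–N– linkage → amide (the N is not an amine)).
alkyne: no segment matches this pattern.

alkyne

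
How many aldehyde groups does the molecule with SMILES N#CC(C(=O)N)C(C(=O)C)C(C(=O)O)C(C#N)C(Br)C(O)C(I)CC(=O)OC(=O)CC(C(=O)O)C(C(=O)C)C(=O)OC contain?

Taking each segment in turn:
  N≡C: N≡C–: carbon triple-bonded to nitrogen → nitrile.
  CH(CONH2): pendant –CONH2: carbonyl C bonded to C and N → amide.
  CH(COCH3): pendant –COCH3: carbonyl C bonded to two carbons → ketone.
  CH(COOH): pendant –COOH: carbonyl C bonded to C and –OH → carboxylic acid.
  CH(CN): pendant –C≡N: nitrile.
  CH(Br): halogen on an sp³ carbon → alkyl halide.
  CH(OH): –OH on an sp³ carbon → alcohol (secondary).
  CH(I): halogen on an sp³ carbon → alkyl halide.
  CH2CO-O-COCH2: two acyl groups sharing one oxygen, –C(=O)–O–C(=O)– → anhydride.
  CH(COOH): pendant –COOH: carbonyl C bonded to C and –OH → carboxylic acid.
  CH(COCH3): pendant –COCH3: carbonyl C bonded to two carbons → ketone.
  COOCH3: –C(=O)OCH3: carbonyl C bonded to C and to –OCH3 → ester (not ketone + ether).
No segment is a aldehyde: CH(COCH3) is ketone, not aldehyde; CH(COOH) is carboxylic acid, not aldehyde; CH(COOH) is carboxylic acid, not aldehyde. → 0.

0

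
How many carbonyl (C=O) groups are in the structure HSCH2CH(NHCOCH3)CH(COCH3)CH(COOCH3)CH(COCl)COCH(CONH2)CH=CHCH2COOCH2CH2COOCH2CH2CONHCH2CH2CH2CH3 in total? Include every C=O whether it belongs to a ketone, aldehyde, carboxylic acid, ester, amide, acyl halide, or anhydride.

9

CH(NHCOCH3): amide, 1 C=O (running total 1).
CH(COCH3): ketone, 1 C=O (running total 2).
CH(COOCH3): ester, 1 C=O (running total 3).
CH(COCl): acyl halide, 1 C=O (running total 4).
CO: ketone, 1 C=O (running total 5).
CH(CONH2): amide, 1 C=O (running total 6).
CH2COOCH2: ester, 1 C=O (running total 7).
CH2COOCH2: ester, 1 C=O (running total 8).
CH2CONHCH2: amide, 1 C=O (running total 9).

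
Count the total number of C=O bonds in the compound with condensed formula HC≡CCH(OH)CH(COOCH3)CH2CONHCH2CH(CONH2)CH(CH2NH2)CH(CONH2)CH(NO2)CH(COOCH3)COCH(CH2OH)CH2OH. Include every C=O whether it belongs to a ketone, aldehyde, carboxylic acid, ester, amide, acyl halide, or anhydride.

CH(COOCH3): ester, 1 C=O (running total 1).
CH2CONHCH2: amide, 1 C=O (running total 2).
CH(CONH2): amide, 1 C=O (running total 3).
CH(CONH2): amide, 1 C=O (running total 4).
CH(COOCH3): ester, 1 C=O (running total 5).
CO: ketone, 1 C=O (running total 6).

6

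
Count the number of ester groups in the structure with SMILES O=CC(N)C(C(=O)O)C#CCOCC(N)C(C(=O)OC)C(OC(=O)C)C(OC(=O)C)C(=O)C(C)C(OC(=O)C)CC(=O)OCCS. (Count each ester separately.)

Taking each segment in turn:
  OHC: terminal –CHO: carbonyl C bonded to H and C → aldehyde.
  CH(NH2): –NH2 on an sp³ carbon with no adjacent C=O → amine.
  CH(COOH): pendant –COOH: carbonyl C bonded to C and –OH → carboxylic acid.
  C≡C: C≡C triple bond → alkyne.
  CH2OCH2: C–O–C with sp³ carbons on both sides and no adjacent C=O → ether.
  CH(NH2): –NH2 on an sp³ carbon with no adjacent C=O → amine.
  CH(COOCH3): pendant –COOCH3: carbonyl C bonded to C and –OCH3 → ester.
  CH(OCOCH3): pendant –OC(=O)CH3: an acyloxy group → ester.
  CH(OCOCH3): pendant –OC(=O)CH3: an acyloxy group → ester.
  CO: –C(=O)– with carbon on both sides → ketone.
  CH(OCOCH3): pendant –OC(=O)CH3: an acyloxy group → ester.
  CH2COOCH2: –C(=O)–O–C with C on the carbonyl side → ester.
  CH2SH: –SH on an sp³ carbon → thiol.
Ester appears at: CH(COOCH3), CH(OCOCH3), CH(OCOCH3), CH(OCOCH3), CH2COOCH2 → 5.

5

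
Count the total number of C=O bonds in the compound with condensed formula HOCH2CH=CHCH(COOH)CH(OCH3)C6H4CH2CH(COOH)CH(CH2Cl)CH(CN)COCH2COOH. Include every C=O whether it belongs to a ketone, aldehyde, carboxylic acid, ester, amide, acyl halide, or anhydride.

CH(COOH): carboxylic acid, 1 C=O (running total 1).
CH(COOH): carboxylic acid, 1 C=O (running total 2).
CO: ketone, 1 C=O (running total 3).
COOH: carboxylic acid, 1 C=O (running total 4).

4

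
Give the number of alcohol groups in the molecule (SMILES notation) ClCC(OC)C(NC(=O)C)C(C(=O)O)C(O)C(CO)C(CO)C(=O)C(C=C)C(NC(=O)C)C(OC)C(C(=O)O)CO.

Working along the chain:
  ClCH2: halogen on an sp³ carbon → alkyl halide.
  CH(OCH3): pendant –OCH3: C–O–C with sp³ C, no adjacent C=O → ether.
  CH(NHCOCH3): pendant –NHC(=O)CH3: N bonded to a carbonyl → amide (not amine).
  CH(COOH): pendant –COOH: carbonyl C bonded to C and –OH → carboxylic acid.
  CH(OH): –OH on an sp³ carbon → alcohol (secondary).
  CH(CH2OH): pendant –CH2OH on an sp³ backbone C → alcohol.
  CH(CH2OH): pendant –CH2OH on an sp³ backbone C → alcohol.
  CO: –C(=O)– with carbon on both sides → ketone.
  CH(CH=CH2): pendant –CH=CH2: C=C double bond → alkene.
  CH(NHCOCH3): pendant –NHC(=O)CH3: N bonded to a carbonyl → amide (not amine).
  CH(OCH3): pendant –OCH3: C–O–C with sp³ C, no adjacent C=O → ether.
  CH(COOH): pendant –COOH: carbonyl C bonded to C and –OH → carboxylic acid.
  CH2OH: –OH on an sp³ carbon → alcohol.
Alcohol appears at: CH(OH), CH(CH2OH), CH(CH2OH), CH2OH → 4.

4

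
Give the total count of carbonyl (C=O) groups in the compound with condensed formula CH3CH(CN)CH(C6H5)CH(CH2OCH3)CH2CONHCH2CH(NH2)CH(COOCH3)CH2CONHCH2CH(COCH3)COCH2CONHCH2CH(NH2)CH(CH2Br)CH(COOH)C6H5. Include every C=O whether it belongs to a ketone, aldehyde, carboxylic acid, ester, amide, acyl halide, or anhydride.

CH2CONHCH2: amide, 1 C=O (running total 1).
CH(COOCH3): ester, 1 C=O (running total 2).
CH2CONHCH2: amide, 1 C=O (running total 3).
CH(COCH3): ketone, 1 C=O (running total 4).
CO: ketone, 1 C=O (running total 5).
CH2CONHCH2: amide, 1 C=O (running total 6).
CH(COOH): carboxylic acid, 1 C=O (running total 7).

7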